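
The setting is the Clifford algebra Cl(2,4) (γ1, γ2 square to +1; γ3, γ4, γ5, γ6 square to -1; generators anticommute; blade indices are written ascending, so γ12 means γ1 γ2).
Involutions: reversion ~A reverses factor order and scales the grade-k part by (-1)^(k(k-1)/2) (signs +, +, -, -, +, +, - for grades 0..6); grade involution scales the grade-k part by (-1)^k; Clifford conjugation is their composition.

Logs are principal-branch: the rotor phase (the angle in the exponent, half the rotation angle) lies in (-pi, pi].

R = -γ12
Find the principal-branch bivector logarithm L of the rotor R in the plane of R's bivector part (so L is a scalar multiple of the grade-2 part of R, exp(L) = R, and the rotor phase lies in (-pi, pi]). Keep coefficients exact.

The scalar part of R is 0, so the principal-branch rotor phase is pinned; divide the bivector part by its sine to get the unit plane — L is the phase times that plane.
Concretely: cos(phase) = 0 gives phase = ±pi/2, and since phase/sin(phase) is even the sign is immaterial: L = (phase/sin(phase)) * <R>_2 = (pi/2) * <R>_2.
Answer: -pi/2*γ12


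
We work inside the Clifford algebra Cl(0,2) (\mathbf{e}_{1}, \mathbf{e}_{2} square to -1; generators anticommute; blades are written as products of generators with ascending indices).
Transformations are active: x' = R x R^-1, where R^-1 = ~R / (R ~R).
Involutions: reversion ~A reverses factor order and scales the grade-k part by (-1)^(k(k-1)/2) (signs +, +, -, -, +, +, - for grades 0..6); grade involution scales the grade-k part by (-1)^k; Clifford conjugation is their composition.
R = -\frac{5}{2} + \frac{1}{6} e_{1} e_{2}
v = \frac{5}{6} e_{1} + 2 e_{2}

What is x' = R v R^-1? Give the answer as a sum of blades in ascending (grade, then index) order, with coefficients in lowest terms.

~R = -\frac{5}{2} - \frac{1}{6} e_{1} e_{2}, and R ~R = \frac{113}{18}, so R^-1 = ~R / (\frac{113}{18}).
R v = -\frac{29}{12} e_{1} - \frac{175}{36} e_{2}
Answer: \frac{370}{339} e_{1} + \frac{423}{226} e_{2}


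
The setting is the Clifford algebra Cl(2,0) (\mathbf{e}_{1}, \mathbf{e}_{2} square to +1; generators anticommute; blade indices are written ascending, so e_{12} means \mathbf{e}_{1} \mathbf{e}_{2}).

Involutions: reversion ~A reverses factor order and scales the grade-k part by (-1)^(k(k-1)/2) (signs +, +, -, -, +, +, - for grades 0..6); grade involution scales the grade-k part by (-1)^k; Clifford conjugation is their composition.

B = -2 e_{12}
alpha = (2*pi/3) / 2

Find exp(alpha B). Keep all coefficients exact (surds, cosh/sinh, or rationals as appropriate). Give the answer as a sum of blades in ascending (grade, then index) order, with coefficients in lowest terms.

B^2 = (-2)^2*(e_{12})^2 = 4*(-1) = -4 (a basis 2-blade squares to minus the product of its generators' squares).
B^2 = -4 — the series telescopes trigonometrically here: l = 2, alpha*l = \frac{2 \pi}{3}, so exp(alpha B) = cos(\frac{2 \pi}{3}) + (sin(\frac{2 \pi}{3})/2)*B = - \frac{1}{2} + (\frac{\sqrt{3}}{4})*B.
Answer: - \frac{1}{2} - \frac{\sqrt{3}}{2} e_{12}


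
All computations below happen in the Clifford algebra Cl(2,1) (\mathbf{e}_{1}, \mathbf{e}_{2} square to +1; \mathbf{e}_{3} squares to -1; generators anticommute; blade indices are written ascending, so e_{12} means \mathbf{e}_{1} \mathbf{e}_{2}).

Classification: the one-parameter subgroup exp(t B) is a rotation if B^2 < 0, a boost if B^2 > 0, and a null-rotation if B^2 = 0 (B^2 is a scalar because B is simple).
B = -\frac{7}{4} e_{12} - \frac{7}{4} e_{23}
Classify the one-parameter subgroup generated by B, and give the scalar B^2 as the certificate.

B^2 term by term: the squares give (-\frac{7}{4})^2*(e_{12})^2 + (-\frac{7}{4})^2*(e_{23})^2 = \frac{49}{16}*(-1) + \frac{49}{16}*(+1) = 0 (each basis 2-blade squares to minus the product of its generators' squares); cross terms between blades sharing an index anticommute and cancel. So B^2 = 0.
Answer: null-rotation, certificate B^2 = 0. Why this suffices: the scalar 0 survives any versor conjugation, so its sign alone determines the class however B is presented.


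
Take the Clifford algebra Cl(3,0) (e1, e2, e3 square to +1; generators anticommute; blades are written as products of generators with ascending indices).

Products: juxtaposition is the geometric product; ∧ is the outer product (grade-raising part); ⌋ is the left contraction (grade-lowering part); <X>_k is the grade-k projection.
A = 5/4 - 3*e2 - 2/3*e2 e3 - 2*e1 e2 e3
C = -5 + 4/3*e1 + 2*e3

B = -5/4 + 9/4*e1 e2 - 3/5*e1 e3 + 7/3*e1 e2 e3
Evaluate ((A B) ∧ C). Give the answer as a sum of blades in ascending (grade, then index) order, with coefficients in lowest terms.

step 1: 149/48 + 299/36*e1 + 99/20*e2 + 9/2*e3 + 257/80*e1 e2 + 31/4*e1 e3 + 5/6*e2 e3 + 217/60*e1 e2 e3
step 2: -745/48 - 673/18*e1 - 99/4*e2 - 391/24*e3 - 1813/80*e1 e2 - 1013/36*e1 e3 + 86/15*e2 e3 - 3797/360*e1 e2 e3
Answer: -745/48 - 673/18*e1 - 99/4*e2 - 391/24*e3 - 1813/80*e1 e2 - 1013/36*e1 e3 + 86/15*e2 e3 - 3797/360*e1 e2 e3


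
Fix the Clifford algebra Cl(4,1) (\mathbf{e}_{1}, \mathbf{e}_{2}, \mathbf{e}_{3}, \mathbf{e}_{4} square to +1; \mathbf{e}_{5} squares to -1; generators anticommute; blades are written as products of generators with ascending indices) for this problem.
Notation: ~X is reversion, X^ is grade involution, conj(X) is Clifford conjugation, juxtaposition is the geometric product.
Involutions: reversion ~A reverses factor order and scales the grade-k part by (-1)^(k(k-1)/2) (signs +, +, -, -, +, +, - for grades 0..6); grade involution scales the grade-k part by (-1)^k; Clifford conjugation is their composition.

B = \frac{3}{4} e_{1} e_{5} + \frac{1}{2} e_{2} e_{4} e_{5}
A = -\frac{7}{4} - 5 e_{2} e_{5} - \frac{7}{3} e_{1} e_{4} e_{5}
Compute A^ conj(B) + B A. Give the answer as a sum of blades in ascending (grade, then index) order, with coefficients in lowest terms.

first term: \frac{17}{4} e_{4} - \frac{31}{12} e_{1} e_{2} + \frac{21}{16} e_{1} e_{5} - \frac{7}{8} e_{2} e_{4} e_{5}
second term: \frac{17}{4} e_{4} - \frac{31}{12} e_{1} e_{2} - \frac{21}{16} e_{1} e_{5} - \frac{7}{8} e_{2} e_{4} e_{5}
Answer: \frac{17}{2} e_{4} - \frac{31}{6} e_{1} e_{2} - \frac{7}{4} e_{2} e_{4} e_{5}


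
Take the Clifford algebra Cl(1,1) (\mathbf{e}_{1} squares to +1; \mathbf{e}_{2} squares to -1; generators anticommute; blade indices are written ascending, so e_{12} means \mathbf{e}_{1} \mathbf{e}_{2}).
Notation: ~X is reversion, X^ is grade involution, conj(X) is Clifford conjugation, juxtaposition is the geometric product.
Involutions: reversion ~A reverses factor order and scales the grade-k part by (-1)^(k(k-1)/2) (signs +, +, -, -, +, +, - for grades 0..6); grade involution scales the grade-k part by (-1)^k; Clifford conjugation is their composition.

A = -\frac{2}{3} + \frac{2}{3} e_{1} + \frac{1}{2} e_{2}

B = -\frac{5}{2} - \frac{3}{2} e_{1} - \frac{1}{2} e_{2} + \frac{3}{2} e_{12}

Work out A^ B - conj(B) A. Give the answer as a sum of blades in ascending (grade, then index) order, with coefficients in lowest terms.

first term: \frac{29}{12} + \frac{23}{12} e_{1} + \frac{7}{12} e_{2} - \frac{17}{12} e_{12}
second term: \frac{29}{12} - \frac{23}{12} e_{1} - \frac{7}{12} e_{2} + \frac{17}{12} e_{12}
Answer: \frac{23}{6} e_{1} + \frac{7}{6} e_{2} - \frac{17}{6} e_{12}


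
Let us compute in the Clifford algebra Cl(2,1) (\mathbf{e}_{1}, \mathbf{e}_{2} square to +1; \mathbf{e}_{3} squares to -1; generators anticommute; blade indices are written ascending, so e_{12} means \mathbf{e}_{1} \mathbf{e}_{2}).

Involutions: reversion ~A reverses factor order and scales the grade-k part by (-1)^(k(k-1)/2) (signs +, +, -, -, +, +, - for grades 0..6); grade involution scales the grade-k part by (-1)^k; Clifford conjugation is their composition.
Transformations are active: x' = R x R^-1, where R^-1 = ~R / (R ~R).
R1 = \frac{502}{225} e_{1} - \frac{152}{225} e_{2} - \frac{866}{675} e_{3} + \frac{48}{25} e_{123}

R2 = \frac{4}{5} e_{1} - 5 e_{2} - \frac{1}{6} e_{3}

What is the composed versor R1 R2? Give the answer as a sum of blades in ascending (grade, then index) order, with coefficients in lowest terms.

Distribute over the terms of R2 (each basis-blade product reordered to ascending indices, repeated generators contracted through their squares):
R1 (\frac{4}{5} e_{1}) = \frac{2008}{1125} + \frac{608}{1125} e_{12} + \frac{3464}{3375} e_{13} + \frac{192}{125} e_{23}
R1 (-5 e_{2}) = \frac{152}{45} - \frac{502}{45} e_{12} + \frac{48}{5} e_{13} - \frac{866}{135} e_{23}
R1 (-\frac{1}{6} e_{3}) = -\frac{433}{2025} + \frac{8}{25} e_{12} - \frac{251}{675} e_{13} + \frac{76}{675} e_{23}
Summing the partial products and collecting blades:
Answer: \frac{50107}{10125} - \frac{11582}{1125} e_{12} + \frac{34609}{3375} e_{13} - \frac{5362}{1125} e_{23}


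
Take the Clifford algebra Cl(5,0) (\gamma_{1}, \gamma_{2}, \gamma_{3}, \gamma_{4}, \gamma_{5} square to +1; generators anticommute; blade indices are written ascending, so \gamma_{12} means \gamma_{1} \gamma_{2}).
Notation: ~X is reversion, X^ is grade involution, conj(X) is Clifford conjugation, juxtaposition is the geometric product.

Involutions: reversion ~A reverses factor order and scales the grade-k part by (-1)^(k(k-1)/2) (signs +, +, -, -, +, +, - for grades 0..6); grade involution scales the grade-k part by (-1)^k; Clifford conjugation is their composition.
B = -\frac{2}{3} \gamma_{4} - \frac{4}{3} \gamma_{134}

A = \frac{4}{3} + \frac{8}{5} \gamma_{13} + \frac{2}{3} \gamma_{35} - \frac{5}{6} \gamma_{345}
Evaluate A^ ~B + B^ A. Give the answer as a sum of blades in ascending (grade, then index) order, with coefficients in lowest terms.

first term: -\frac{136}{45} \gamma_{4} + \frac{10}{9} \gamma_{15} + \frac{5}{9} \gamma_{35} + \frac{32}{45} \gamma_{134} + \frac{8}{9} \gamma_{145} + \frac{4}{9} \gamma_{345}
second term: -\frac{56}{45} \gamma_{4} + \frac{10}{9} \gamma_{15} + \frac{5}{9} \gamma_{35} + \frac{128}{45} \gamma_{134} - \frac{8}{9} \gamma_{145} - \frac{4}{9} \gamma_{345}
Answer: -\frac{64}{15} \gamma_{4} + \frac{20}{9} \gamma_{15} + \frac{10}{9} \gamma_{35} + \frac{32}{9} \gamma_{134}


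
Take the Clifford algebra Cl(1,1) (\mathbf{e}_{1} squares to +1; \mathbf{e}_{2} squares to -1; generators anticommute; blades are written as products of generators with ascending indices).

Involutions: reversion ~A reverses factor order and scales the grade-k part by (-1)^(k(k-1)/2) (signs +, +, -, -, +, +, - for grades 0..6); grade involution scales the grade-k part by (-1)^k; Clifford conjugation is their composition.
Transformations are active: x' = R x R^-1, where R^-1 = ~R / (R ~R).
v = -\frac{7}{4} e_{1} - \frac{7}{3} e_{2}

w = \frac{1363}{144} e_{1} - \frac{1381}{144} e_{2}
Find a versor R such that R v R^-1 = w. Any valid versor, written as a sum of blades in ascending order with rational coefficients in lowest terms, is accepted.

Key observation: q(v) = q(w) = -\frac{343}{144} (sandwiches preserve the norm), so R = v + w = \frac{1111}{144} e_{1} - \frac{1717}{144} e_{2} works whenever it is invertible — the component of v along it is kept and (v - w)/2 reverses, sending v to w.
Answer: \frac{1111}{144} e_{1} - \frac{1717}{144} e_{2}


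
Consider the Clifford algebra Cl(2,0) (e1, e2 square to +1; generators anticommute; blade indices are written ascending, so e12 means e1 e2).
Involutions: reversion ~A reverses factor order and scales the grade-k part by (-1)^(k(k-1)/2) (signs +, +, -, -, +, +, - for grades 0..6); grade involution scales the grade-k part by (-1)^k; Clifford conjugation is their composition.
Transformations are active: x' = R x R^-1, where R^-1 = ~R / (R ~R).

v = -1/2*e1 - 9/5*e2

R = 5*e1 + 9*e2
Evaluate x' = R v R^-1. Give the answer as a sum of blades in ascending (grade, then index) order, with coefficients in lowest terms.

~R = 5*e1 + 9*e2, and R ~R = 106, so R^-1 = ~R / (106).
R v = -187/10 - 9/2*e12
Answer: -67/53*e1 - 729/530*e2


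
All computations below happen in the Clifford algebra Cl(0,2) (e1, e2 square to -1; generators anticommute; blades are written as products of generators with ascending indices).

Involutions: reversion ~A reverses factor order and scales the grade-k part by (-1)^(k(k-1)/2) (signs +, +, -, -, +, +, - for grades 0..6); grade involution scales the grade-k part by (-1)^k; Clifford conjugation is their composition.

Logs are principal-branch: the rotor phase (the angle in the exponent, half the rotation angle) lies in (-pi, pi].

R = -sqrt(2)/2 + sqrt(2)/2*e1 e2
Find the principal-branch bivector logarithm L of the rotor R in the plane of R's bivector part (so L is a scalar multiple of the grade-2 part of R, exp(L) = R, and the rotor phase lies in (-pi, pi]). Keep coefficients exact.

The scalar part of R is -sqrt(2)/2, so the principal-branch rotor phase is pinned; divide the bivector part by its sine to get the unit plane — L is the phase times that plane.
Concretely: cos(phase) = -sqrt(2)/2 gives phase = ±3*pi/4, and since phase/sin(phase) is even the sign is immaterial: L = (phase/sin(phase)) * <R>_2 = (3*sqrt(2)*pi/4) * <R>_2.
Answer: 3*pi/4*e1 e2


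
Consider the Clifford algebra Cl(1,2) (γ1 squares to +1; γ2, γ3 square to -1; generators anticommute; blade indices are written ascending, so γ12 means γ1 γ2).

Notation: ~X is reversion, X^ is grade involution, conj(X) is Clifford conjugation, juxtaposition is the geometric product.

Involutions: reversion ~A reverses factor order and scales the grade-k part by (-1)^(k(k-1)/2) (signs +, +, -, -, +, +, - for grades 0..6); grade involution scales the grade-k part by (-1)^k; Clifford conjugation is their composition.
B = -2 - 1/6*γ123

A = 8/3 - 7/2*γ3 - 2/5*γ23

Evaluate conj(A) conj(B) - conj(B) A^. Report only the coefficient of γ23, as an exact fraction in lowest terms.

first term: -16/3 + 1/15*γ1 - 7*γ3 + 7/12*γ12 - 4/5*γ23 - 4/9*γ123
second term: -16/3 - 1/15*γ1 - 7*γ3 + 7/12*γ12 + 4/5*γ23 - 4/9*γ123
Answer: -8/5


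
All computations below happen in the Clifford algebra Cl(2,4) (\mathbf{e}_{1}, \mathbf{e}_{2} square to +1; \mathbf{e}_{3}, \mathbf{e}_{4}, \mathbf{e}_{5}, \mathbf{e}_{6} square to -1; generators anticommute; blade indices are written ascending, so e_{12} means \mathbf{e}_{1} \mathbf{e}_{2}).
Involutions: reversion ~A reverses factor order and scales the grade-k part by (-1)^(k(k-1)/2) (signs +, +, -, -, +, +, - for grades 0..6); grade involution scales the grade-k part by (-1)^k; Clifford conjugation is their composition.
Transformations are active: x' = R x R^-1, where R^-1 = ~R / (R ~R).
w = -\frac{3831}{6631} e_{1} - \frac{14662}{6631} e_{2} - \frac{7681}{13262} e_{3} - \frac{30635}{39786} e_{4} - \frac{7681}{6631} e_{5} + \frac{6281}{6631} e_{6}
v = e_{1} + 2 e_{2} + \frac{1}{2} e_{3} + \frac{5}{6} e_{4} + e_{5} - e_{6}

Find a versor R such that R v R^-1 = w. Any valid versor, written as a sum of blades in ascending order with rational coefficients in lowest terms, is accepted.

Key observation: q(v) = q(w) = \frac{37}{18} (sandwiches preserve the norm), so R = v + w = \frac{2800}{6631} e_{1} - \frac{1400}{6631} e_{2} - \frac{525}{6631} e_{3} + \frac{420}{6631} e_{4} - \frac{1050}{6631} e_{5} - \frac{350}{6631} e_{6} works whenever it is invertible — the component of v along it is kept and (v - w)/2 reverses, sending v to w.
Answer: \frac{2800}{6631} e_{1} - \frac{1400}{6631} e_{2} - \frac{525}{6631} e_{3} + \frac{420}{6631} e_{4} - \frac{1050}{6631} e_{5} - \frac{350}{6631} e_{6}


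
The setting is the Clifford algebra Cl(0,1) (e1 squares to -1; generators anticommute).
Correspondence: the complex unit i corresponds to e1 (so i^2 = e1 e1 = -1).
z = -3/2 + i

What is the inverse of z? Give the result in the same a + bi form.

In blades: z = -3/2 + e1.
With qbar = -3/2 - e1 (scalar fixed, mapped units negated), z qbar = 13/4 (the sum of squared coefficients), so z^-1 = qbar / (13/4) = -6/13 - 4/13*e1; translating back:
Answer: -6/13 - 4/13*i


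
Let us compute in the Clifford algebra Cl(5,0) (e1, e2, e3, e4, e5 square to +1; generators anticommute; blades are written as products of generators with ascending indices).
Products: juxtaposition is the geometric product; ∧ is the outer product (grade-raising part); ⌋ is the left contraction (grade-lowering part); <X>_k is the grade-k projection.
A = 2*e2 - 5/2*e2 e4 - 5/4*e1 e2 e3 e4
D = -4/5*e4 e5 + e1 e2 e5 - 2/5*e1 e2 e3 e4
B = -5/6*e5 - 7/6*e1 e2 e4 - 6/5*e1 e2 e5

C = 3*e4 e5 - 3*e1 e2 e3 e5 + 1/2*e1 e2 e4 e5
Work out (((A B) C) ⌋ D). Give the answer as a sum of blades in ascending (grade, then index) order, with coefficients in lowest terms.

step 1: -35/12*e1 - 35/24*e3 + 7/3*e1 e4 + 12/5*e1 e5 - 5/3*e2 e5 - 3*e1 e4 e5 + 25/12*e2 e4 e5 - 3/2*e3 e4 e5 + 25/24*e1 e2 e3 e4 e5
step 2: 241/24*e1 - 19/4*e2 + 241/48*e3 + 25/8*e4 + 5*e1 e3 - 241/30*e1 e4 + 7*e1 e5 + 36/5*e2 e3 + 19/5*e2 e4 + 7/6*e2 e5 - 19/8*e1 e2 e3 + 9/2*e1 e2 e4 + 35/8*e1 e2 e5 + 25/4*e1 e3 e4 - 35/4*e1 e4 e5 + 9*e2 e3 e4 + 35/4*e2 e3 e5 - 35/24*e2 e4 e5 - 35/8*e3 e4 e5 + 7*e2 e3 e4 e5 - 35/48*e1 e2 e3 e4 e5
step 3: -35/8 - 143/30*e1 + 19/2*e2 - 9/5*e3 - 19/20*e4 - 5/2*e5 - 38/25*e1 e3 + 72/25*e1 e4 + 19/4*e1 e5 - 241/75*e2 e3 - 2*e2 e4 + 241/24*e2 e5 + 5/4*e1 e2 e3 - 241/120*e1 e2 e4 - 19/10*e1 e3 e4 - 241/60*e2 e3 e4
Answer: -35/8 - 143/30*e1 + 19/2*e2 - 9/5*e3 - 19/20*e4 - 5/2*e5 - 38/25*e1 e3 + 72/25*e1 e4 + 19/4*e1 e5 - 241/75*e2 e3 - 2*e2 e4 + 241/24*e2 e5 + 5/4*e1 e2 e3 - 241/120*e1 e2 e4 - 19/10*e1 e3 e4 - 241/60*e2 e3 e4


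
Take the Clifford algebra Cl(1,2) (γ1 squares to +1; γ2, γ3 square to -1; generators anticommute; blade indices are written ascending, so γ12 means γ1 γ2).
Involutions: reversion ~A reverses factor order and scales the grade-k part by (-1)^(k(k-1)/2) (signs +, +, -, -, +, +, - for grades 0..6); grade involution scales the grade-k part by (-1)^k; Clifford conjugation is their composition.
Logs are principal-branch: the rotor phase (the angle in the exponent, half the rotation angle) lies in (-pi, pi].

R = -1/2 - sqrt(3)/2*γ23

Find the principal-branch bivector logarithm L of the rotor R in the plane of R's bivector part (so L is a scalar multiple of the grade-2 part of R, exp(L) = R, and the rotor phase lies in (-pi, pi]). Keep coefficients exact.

The scalar part of R is -1/2, which pins the rotor phase on the principal branch; dividing the bivector part by the sine of that phase recovers the unit plane, and L is the phase times that plane.
Concretely: cos(phase) = -1/2 gives phase = ±2*pi/3, and since phase/sin(phase) is even the sign is immaterial: L = (phase/sin(phase)) * <R>_2 = (4*sqrt(3)*pi/9) * <R>_2.
Answer: -2*pi/3*γ23


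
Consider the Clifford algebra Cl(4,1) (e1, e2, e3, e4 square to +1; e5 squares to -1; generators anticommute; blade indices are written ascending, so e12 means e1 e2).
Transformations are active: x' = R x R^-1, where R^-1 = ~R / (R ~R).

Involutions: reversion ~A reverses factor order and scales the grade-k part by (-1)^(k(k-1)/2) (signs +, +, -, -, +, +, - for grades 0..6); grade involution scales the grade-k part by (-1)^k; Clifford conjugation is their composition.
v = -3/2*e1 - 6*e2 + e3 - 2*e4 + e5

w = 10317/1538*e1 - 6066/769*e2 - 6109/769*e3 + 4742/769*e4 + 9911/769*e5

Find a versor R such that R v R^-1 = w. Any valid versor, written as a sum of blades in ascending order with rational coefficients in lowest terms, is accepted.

Why this works: both vectors square to 169/4, so q(v) = q(w) and R = v + w = 4005/769*e1 - 10680/769*e2 - 5340/769*e3 + 3204/769*e4 + 10680/769*e5 carries v to w — its own direction survives, the complement (v - w)/2 flips.
Answer: 4005/769*e1 - 10680/769*e2 - 5340/769*e3 + 3204/769*e4 + 10680/769*e5


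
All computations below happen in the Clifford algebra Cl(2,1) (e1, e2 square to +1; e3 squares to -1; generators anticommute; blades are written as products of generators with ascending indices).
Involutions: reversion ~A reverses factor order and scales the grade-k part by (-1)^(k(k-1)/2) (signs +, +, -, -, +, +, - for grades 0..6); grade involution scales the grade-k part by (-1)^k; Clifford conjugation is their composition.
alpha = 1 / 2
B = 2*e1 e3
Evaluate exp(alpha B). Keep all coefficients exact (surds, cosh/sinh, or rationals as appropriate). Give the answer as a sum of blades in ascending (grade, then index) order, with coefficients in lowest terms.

B^2 = (2)^2*(e1 e3)^2 = 4*(+1) = 4 (a basis 2-blade squares to minus the product of its generators' squares).
B^2 = 4 — the positive square puts this in the hyperbolic regime; l = 2, alpha*l = 1, so exp(alpha B) = cosh(1) + (sinh(1)/2)*B = cosh(1) + (sinh(1)/2)*B.
Answer: cosh(1) + sinh(1)*e1 e3


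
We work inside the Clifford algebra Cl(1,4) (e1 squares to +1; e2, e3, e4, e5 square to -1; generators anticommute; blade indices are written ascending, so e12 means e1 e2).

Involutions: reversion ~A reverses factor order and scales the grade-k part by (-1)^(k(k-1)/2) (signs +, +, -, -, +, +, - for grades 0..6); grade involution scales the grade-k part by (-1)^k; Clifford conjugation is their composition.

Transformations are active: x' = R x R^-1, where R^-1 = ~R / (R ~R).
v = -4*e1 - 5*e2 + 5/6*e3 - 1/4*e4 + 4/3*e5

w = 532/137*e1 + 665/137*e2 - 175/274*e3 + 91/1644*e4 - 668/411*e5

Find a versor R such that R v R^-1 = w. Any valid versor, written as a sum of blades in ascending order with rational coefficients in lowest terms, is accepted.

Key observation: q(v) = q(w) = -1661/144 (sandwiches preserve the norm), so R = v + w = -16/137*e1 - 20/137*e2 + 80/411*e3 - 80/411*e4 - 40/137*e5 works whenever it is invertible — the component of v along it is kept and (v - w)/2 reverses, sending v to w.
Answer: -16/137*e1 - 20/137*e2 + 80/411*e3 - 80/411*e4 - 40/137*e5


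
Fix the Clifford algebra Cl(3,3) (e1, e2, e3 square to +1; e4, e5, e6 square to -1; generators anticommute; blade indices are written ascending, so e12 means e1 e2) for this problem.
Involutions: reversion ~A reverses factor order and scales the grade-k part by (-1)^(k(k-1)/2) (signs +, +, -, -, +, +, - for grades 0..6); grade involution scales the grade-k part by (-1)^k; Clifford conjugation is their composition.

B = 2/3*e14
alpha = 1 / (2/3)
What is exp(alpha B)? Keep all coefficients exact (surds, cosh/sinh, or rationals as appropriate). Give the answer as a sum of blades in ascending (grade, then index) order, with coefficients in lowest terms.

B^2 = (2/3)^2*(e14)^2 = 4/9*(+1) = 4/9 (a basis 2-blade squares to minus the product of its generators' squares).
B^2 = 4/9 — B^2 > 0, so the exponential closes hyperbolically: l = 2/3, alpha*l = 1, so exp(alpha B) = cosh(1) + (sinh(1)/(2/3))*B = cosh(1) + (3*sinh(1)/2)*B.
Answer: cosh(1) + sinh(1)*e14


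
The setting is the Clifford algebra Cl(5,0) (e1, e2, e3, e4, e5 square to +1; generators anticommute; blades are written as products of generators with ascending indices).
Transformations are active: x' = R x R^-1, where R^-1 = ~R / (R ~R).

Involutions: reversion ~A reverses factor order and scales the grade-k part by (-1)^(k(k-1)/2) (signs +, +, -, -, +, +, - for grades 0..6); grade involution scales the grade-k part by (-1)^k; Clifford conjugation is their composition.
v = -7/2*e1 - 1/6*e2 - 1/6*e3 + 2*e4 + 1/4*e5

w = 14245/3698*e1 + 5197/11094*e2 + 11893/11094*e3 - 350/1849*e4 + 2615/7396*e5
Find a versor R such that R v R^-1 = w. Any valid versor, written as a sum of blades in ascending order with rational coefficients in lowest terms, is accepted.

Take R = v + w = 651/1849*e1 + 558/1849*e2 + 1674/1849*e3 + 3348/1849*e4 + 1116/1849*e5. Because q(v) = q(w) = 2357/144, conjugation by R sends v exactly to w.
Answer: 651/1849*e1 + 558/1849*e2 + 1674/1849*e3 + 3348/1849*e4 + 1116/1849*e5


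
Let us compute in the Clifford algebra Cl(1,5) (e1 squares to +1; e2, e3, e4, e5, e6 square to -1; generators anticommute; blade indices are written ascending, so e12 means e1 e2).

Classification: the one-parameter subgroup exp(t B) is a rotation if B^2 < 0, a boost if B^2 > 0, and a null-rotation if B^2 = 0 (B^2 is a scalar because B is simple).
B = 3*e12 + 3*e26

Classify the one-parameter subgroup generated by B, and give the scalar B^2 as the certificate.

B^2 term by term: the squares give (3)^2*(e12)^2 + (3)^2*(e26)^2 = 9*(+1) + 9*(-1) = 0 (each basis 2-blade squares to minus the product of its generators' squares); cross terms between blades sharing an index anticommute and cancel. So B^2 = 0.
Answer: null-rotation, certificate B^2 = 0. The scalar 0 is the complete invariant here: its sign names the subgroup type.


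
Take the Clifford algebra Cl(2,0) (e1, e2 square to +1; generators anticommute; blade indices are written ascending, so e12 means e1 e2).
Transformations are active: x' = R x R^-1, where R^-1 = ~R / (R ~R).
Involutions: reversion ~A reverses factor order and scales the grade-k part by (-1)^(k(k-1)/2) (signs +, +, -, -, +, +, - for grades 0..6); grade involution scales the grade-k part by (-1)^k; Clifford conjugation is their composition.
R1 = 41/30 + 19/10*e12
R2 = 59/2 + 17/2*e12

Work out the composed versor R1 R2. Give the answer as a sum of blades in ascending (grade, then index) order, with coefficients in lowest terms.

Distribute over the terms of R1 (each basis-blade product reordered to ascending indices, repeated generators contracted through their squares):
(41/30) R2 = 2419/60 + 697/60*e12
(19/10*e12) R2 = -323/20 + 1121/20*e12
Summing the partial products and collecting blades:
Answer: 145/6 + 203/3*e12


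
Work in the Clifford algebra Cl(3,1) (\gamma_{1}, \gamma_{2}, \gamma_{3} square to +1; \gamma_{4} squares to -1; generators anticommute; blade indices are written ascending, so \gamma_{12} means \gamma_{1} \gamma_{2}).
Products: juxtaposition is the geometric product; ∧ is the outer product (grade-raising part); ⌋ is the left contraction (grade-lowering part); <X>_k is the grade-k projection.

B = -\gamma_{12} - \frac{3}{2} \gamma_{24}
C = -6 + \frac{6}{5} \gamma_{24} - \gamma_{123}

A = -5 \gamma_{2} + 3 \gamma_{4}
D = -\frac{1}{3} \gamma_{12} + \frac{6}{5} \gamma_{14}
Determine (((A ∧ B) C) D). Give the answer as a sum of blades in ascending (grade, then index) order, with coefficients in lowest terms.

step 1: -3 \gamma_{124}
step 2: -\frac{18}{5} \gamma_{1} + 3 \gamma_{34} + 18 \gamma_{124}
step 3: -\frac{102}{5} \gamma_{2} + \frac{42}{25} \gamma_{4} - \frac{18}{5} \gamma_{13} - \gamma_{1234}
Answer: -\frac{102}{5} \gamma_{2} + \frac{42}{25} \gamma_{4} - \frac{18}{5} \gamma_{13} - \gamma_{1234}


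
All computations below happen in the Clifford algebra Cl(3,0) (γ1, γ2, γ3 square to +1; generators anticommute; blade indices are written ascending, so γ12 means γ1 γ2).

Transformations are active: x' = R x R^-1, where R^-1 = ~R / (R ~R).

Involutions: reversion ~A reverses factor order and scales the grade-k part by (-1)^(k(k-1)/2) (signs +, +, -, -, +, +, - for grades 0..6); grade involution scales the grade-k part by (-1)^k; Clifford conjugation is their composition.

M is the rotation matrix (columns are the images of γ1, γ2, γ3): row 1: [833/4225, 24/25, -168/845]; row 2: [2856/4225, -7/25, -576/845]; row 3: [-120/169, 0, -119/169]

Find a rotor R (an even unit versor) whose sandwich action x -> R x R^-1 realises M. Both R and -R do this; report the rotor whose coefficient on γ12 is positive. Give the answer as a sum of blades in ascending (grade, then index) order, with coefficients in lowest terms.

Method: write R = a + b12*γ12 + b13*γ13 + b23*γ23 with a^2 + b12^2 + b13^2 + b23^2 = 1 (so R^-1 = ~R). Expanding the columns R e_j ~R gives tr M = 4a^2 - 1 and, from the antisymmetric part, M21 - M12 = -4a*b12, M13 - M31 = 4a*b13, M32 - M23 = -4a*b23.
Here tr M = -133/169, so a^2 = (1 + tr M)/4 = 9/169 and a = ±3/13. Taking a = 3/13: M21 - M12 = -48/169, M13 - M31 = 432/845, M32 - M23 = 576/845, giving b12 = 4/13, b13 = 36/65, b23 = -48/65, i.e. R = 3/13 + 4/13*γ12 + 36/65*γ13 - 48/65*γ23.
Its γ12 coefficient is already positive.
Answer: 3/13 + 4/13*γ12 + 36/65*γ13 - 48/65*γ23. Key observation: the double cover Spin(3) -> SO(3) sends R and -R to the same matrix (trace -133/169 here), so the stated sign of the γ12 coefficient is what selects one sheet.


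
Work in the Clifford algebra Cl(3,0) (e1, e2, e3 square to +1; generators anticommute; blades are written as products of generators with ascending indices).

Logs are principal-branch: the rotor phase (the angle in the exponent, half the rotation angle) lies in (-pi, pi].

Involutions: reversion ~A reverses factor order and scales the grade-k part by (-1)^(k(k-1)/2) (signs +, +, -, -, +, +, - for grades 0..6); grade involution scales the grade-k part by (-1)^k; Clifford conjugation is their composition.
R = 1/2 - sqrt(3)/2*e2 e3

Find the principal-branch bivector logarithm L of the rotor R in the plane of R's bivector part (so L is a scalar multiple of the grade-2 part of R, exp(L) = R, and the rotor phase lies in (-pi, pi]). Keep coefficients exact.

The scalar part of R is 1/2, and that scalar determines the rotor phase on the principal branch; recovering the unit plane as bivector-part over sine of the phase gives L = phase * plane.
Concretely: cos(phase) = 1/2 gives phase = ±pi/3, and since phase/sin(phase) is even the sign is immaterial: L = (phase/sin(phase)) * <R>_2 = (2*sqrt(3)*pi/9) * <R>_2.
Answer: -pi/3*e2 e3


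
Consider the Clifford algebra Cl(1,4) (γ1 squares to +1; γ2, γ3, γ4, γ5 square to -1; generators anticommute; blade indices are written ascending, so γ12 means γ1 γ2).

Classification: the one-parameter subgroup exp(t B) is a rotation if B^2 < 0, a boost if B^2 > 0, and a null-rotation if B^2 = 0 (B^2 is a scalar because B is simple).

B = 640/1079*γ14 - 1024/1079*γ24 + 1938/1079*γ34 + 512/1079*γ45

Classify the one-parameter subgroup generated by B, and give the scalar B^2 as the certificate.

B^2 term by term: the squares give (640/1079)^2*(γ14)^2 + (-1024/1079)^2*(γ24)^2 + (1938/1079)^2*(γ34)^2 + (512/1079)^2*(γ45)^2 = 409600/1164241*(+1) + 1048576/1164241*(-1) + 3755844/1164241*(-1) + 262144/1164241*(-1) = -4 (each basis 2-blade squares to minus the product of its generators' squares); cross terms between blades sharing an index anticommute and cancel. So B^2 = -4.
Answer: rotation, certificate B^2 = -4. The scalar -4 is the complete invariant here: its sign names the subgroup type.


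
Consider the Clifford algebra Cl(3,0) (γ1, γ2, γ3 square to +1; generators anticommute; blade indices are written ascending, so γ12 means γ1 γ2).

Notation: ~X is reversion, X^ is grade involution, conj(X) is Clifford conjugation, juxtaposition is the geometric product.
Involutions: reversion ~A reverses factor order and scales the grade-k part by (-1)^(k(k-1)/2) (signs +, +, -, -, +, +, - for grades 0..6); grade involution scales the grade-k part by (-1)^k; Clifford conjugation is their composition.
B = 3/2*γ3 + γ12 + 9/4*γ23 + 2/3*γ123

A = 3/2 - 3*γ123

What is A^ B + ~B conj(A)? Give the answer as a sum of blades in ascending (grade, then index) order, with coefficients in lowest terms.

first term: -2 - 27/4*γ1 - 3/4*γ3 + 6*γ12 + 27/8*γ23 + γ123
second term: -2 - 27/4*γ1 - 3/4*γ3 - 6*γ12 - 27/8*γ23 - γ123
Answer: -4 - 27/2*γ1 - 3/2*γ3


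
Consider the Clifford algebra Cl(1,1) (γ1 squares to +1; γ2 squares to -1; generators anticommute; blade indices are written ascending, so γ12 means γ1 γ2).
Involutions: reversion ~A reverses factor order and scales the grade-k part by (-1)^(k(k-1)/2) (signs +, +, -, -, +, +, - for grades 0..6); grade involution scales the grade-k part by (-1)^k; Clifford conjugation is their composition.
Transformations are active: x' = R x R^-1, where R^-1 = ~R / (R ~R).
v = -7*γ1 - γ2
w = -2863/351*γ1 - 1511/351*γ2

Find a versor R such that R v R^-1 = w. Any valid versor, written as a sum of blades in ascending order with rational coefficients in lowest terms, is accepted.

Reasoning: v^2 = w^2 = 48 since conjugation preserves the quadratic form; R = v + w = -5320/351*γ1 - 1862/351*γ2 is then valid when invertible, keeping its own part and reversing (v - w)/2.
Answer: -5320/351*γ1 - 1862/351*γ2


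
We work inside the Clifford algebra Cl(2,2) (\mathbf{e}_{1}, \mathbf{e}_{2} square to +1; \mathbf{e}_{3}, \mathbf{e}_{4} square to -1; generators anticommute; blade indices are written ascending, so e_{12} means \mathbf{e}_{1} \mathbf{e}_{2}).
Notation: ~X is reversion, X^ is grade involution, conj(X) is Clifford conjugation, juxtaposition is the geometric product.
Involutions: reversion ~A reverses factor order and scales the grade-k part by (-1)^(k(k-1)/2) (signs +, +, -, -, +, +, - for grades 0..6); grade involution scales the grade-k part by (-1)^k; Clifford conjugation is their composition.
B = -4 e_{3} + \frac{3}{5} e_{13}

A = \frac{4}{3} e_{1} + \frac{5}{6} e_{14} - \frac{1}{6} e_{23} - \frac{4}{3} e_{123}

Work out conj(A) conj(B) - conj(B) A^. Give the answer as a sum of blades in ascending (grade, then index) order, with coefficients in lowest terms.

first term: -\frac{22}{15} e_{2} + \frac{4}{5} e_{3} + \frac{163}{30} e_{12} - \frac{16}{3} e_{13} + \frac{1}{2} e_{34} + \frac{10}{3} e_{134}
second term: \frac{2}{15} e_{2} - \frac{4}{5} e_{3} - \frac{157}{30} e_{12} + \frac{16}{3} e_{13} + \frac{1}{2} e_{34} - \frac{10}{3} e_{134}
Answer: -\frac{8}{5} e_{2} + \frac{8}{5} e_{3} + \frac{32}{3} e_{12} - \frac{32}{3} e_{13} + \frac{20}{3} e_{134}


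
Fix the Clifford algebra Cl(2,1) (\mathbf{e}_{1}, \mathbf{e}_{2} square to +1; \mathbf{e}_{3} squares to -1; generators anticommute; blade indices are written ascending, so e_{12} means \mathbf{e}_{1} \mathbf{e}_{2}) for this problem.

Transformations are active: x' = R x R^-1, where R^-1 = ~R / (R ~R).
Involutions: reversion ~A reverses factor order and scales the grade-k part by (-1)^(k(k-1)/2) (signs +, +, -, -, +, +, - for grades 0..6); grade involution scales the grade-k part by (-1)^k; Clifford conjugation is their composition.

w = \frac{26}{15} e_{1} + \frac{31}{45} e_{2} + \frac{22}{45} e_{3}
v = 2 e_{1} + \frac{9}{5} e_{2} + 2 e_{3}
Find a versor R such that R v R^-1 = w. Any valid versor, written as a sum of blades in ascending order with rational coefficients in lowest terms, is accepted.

Reasoning: v^2 = w^2 = \frac{81}{25} since conjugation preserves the quadratic form; R = v + w = \frac{56}{15} e_{1} + \frac{112}{45} e_{2} + \frac{112}{45} e_{3} is then valid when invertible, keeping its own part and reversing (v - w)/2.
Answer: \frac{56}{15} e_{1} + \frac{112}{45} e_{2} + \frac{112}{45} e_{3}


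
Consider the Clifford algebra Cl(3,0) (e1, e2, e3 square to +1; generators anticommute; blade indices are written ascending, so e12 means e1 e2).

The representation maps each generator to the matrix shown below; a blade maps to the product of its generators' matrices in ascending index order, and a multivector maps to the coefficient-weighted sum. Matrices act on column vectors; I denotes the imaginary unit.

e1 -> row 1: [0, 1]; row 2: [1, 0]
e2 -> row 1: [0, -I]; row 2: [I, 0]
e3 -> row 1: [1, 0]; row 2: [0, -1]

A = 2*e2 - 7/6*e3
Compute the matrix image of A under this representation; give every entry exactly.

M = (2)*rho(e2) + (-7/6)*rho(e3), summed entrywise:
Answer: row 1: [-7/6, -2*I]; row 2: [2*I, 7/6]


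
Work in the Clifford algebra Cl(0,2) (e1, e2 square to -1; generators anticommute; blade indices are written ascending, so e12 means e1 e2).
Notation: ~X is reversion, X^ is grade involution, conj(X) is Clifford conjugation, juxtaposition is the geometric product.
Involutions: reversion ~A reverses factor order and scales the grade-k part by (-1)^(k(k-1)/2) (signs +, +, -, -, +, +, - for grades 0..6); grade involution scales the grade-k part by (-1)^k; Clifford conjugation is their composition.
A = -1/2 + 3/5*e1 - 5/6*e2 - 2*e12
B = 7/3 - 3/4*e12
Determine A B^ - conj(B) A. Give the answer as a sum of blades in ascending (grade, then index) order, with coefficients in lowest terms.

first term: -8/3 + 81/40*e1 - 269/180*e2 - 103/24*e12
second term: 1/3 + 81/40*e1 - 269/180*e2 - 121/24*e12
Answer: -3 + 3/4*e12


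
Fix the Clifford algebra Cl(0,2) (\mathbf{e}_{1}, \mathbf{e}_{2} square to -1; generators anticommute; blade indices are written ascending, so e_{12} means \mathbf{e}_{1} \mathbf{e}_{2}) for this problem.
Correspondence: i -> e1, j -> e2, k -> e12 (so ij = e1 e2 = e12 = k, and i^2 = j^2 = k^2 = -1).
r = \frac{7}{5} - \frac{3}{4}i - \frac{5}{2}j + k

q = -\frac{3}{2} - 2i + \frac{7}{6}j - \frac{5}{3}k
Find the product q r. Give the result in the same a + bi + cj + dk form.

In blades: q = -\frac{3}{2} - 2 e_{1} + \frac{7}{6} e_{2} - \frac{5}{3} e_{12}, r = \frac{7}{5} - \frac{3}{4} e_{1} - \frac{5}{2} e_{2} + e_{12}.
Distribute q over r term by term (generator squares from the signature, products reordered to ascending indices): (-\frac{3}{2})*r = -\frac{21}{10} + \frac{9}{8} e_{1} + \frac{15}{4} e_{2} - \frac{3}{2} e_{12}; (-2 e_{1})*r = -\frac{3}{2} - \frac{14}{5} e_{1} + 2 e_{2} + 5 e_{12}; (\frac{7}{6} e_{2})*r = \frac{35}{12} + \frac{7}{6} e_{1} + \frac{49}{30} e_{2} + \frac{7}{8} e_{12}; (-\frac{5}{3} e_{12})*r = \frac{5}{3} - \frac{25}{6} e_{1} + \frac{5}{4} e_{2} - \frac{7}{3} e_{12}.
Sum: \frac{59}{60} - \frac{187}{40} e_{1} + \frac{259}{30} e_{2} + \frac{49}{24} e_{12}; translating back through the correspondence:
Answer: \frac{59}{60} - \frac{187}{40}i + \frac{259}{30}j + \frac{49}{24}k


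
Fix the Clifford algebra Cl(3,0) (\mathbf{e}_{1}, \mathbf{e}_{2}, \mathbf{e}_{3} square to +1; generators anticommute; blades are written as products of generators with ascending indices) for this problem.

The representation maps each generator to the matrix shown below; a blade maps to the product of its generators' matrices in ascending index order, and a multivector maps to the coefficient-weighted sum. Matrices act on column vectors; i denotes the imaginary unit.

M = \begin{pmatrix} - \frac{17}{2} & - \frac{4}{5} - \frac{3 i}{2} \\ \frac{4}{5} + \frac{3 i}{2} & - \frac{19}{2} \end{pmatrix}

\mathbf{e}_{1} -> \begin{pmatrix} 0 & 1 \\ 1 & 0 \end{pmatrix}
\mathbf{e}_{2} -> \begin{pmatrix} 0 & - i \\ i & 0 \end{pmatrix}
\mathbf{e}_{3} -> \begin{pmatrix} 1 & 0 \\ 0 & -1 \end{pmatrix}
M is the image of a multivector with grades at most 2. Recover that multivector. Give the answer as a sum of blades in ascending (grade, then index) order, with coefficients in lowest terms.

Method: 1, rho(e_{1}), rho(e_{2}), rho(e_{3}) form a trace-orthogonal basis of the 2x2 complex matrices (tr(X Y) = 2 if X = Y, else 0), so M = m0*1 + m1*rho(e_{1}) + m2*rho(e_{2}) + m3*rho(e_{3}) with m0 = tr(M)/2 = -9, m1 = tr(M rho(e_{1}))/2 = 0, m2 = tr(M rho(e_{2}))/2 = \frac{3}{2} - \frac{4 i}{5}, m3 = tr(M rho(e_{3}))/2 = \frac{1}{2}.
Multiplying table entries, the bivector images are rho(e_{1} e_{2}) = i*rho(e_{3}), rho(e_{1} e_{3}) = -i*rho(e_{2}), rho(e_{2} e_{3}) = i*rho(e_{1}); with real blade coefficients the real parts of m0..m3 are the coefficients of 1, e_{1}, e_{2}, e_{3} and the imaginary parts give the bivectors (e_{2} e_{3}: Im m1, e_{1} e_{3}: -Im m2, e_{1} e_{2}: Im m3).
Answer: -9 + \frac{3}{2} e_{2} + \frac{1}{2} e_{3} + \frac{4}{5} e_{1} e_{3}


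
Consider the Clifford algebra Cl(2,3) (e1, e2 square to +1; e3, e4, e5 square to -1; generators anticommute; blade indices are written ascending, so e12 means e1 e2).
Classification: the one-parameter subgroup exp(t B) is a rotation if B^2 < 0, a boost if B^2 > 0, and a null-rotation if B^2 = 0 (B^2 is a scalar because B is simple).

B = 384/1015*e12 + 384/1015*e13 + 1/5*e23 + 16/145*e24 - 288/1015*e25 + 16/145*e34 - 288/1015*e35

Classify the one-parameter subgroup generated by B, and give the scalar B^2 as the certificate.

B^2 term by term: the squares give (384/1015)^2*(e12)^2 + (384/1015)^2*(e13)^2 + (1/5)^2*(e23)^2 + (16/145)^2*(e24)^2 + (-288/1015)^2*(e25)^2 + (16/145)^2*(e34)^2 + (-288/1015)^2*(e35)^2 = 147456/1030225*(-1) + 147456/1030225*(+1) + 1/25*(+1) + 256/21025*(+1) + 82944/1030225*(+1) + 256/21025*(-1) + 82944/1030225*(-1) = 1/25 (each basis 2-blade squares to minus the product of its generators' squares); cross terms between blades sharing an index anticommute and cancel; the commuting (index-disjoint) pairs give grade-4 terms 2*c*c'*(blade product), which cancel blade by blade — e1234: 12288/147175 - 12288/147175 = 0; e1235: -221184/1030225 + 221184/1030225 = 0; e2345: 9216/147175 - 9216/147175 = 0 — confirming B is simple. So B^2 = 1/25.
Answer: boost, certificate B^2 = 1/25. One invariant decides it: the square 1/25 survives every conjugation, and its sign is exactly the classification.
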